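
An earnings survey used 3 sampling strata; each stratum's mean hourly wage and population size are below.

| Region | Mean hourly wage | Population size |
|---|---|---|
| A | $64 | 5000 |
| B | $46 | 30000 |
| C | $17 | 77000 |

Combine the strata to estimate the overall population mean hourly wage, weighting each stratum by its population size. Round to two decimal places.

26.87

Σ Nₕ·x̄ₕ = 64×5000 + 46×30000 + 17×77000
  = 320000 + 1380000 + 1309000 = 3009000
Σ Nₕ = 5000 + 30000 + 77000 = 112000
Overall mean = 3009000 / 112000 = 26.866071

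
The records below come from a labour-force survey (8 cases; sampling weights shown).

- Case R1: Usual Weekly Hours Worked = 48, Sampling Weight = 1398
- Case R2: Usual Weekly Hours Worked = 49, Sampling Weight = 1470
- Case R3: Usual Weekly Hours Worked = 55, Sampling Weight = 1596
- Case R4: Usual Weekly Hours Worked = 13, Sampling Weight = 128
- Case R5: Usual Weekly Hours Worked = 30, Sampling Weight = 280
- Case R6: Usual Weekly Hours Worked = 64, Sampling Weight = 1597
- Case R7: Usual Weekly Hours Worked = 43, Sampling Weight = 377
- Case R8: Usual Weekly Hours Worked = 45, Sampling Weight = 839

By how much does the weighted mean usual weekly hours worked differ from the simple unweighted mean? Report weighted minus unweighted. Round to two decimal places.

Unweighted sum = 48 + 49 + 55 + 13 + 30 + 64 + 43 + 45 = 347
Unweighted mean = 347 / 8 = 43.375
Weighted sum = 48×1398 + 49×1470 + 55×1596 + 13×128 + 30×280 + 64×1597 + 43×377 + 45×839
  = 67104 + 72030 + 87780 + 1664 + 8400 + 102208 + 16211 + 37755 = 393152
Sum of weights = 1398 + 1470 + 1596 + 128 + 280 + 1597 + 377 + 839 = 7685
Weighted mean = 393152 / 7685 = 51.15836
Difference (weighted minus unweighted) = 7.7833604

7.78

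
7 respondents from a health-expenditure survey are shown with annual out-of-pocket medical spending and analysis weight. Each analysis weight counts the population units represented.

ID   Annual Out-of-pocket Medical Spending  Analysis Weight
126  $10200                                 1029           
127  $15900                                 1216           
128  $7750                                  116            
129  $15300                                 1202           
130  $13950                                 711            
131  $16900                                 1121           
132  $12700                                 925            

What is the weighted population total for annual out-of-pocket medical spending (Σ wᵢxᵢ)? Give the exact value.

Weighted total = 10200×1029 + 15900×1216 + 7750×116 + 15300×1202 + 13950×711 + 16900×1121 + 12700×925
  = 89730650

89730650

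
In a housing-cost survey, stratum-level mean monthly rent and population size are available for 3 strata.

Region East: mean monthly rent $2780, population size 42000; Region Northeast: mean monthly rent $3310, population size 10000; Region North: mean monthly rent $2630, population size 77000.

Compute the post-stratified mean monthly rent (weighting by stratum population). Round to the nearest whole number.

Σ Nₕ·x̄ₕ = 2780×42000 + 3310×10000 + 2630×77000
  = 116760000 + 33100000 + 202510000 = 352370000
Σ Nₕ = 42000 + 10000 + 77000 = 129000
Overall mean = 352370000 / 129000 = 2731.5504

2732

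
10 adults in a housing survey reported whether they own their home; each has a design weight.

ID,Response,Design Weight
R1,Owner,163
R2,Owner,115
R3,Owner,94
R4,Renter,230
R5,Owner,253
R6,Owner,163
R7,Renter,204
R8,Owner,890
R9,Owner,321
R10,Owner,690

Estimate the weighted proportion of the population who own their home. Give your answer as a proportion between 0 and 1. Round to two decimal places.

0.86

Sum of weights for 'Owner' = 163 + 115 + 94 + 253 + 163 + 890 + 321 + 690 = 2689
Total weight = 163 + 115 + 94 + 230 + 253 + 163 + 204 + 890 + 321 + 690 = 3123
Weighted proportion = 2689 / 3123 = 0.86103106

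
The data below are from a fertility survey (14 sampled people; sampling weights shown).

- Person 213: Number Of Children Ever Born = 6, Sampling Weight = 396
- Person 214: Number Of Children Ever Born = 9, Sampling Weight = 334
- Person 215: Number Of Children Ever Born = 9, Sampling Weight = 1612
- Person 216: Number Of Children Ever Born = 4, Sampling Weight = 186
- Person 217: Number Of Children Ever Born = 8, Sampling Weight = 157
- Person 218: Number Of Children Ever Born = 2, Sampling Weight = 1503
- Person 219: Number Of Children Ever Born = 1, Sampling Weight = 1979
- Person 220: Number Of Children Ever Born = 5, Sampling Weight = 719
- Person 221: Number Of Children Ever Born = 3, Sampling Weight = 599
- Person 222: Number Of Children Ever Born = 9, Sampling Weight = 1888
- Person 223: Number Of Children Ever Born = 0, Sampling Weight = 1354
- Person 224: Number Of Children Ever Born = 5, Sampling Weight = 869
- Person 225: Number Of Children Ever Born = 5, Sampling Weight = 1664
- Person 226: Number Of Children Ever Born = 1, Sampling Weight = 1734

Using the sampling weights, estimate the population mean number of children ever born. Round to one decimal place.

Weighted sum = 63658
Sum of weights = 14994
Weighted mean = 63658 / 14994 = 4.2455649

4.2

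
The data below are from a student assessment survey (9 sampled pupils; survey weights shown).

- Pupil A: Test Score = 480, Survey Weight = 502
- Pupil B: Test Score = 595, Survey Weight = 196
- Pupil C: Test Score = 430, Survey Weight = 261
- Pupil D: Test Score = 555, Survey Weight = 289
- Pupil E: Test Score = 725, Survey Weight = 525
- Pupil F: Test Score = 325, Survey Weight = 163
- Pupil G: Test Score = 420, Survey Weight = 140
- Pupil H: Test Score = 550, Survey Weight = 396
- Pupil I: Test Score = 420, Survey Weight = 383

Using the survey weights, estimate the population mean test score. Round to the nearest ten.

530

Weighted sum = 1501265
Sum of weights = 2855
Weighted mean = 1501265 / 2855 = 525.83713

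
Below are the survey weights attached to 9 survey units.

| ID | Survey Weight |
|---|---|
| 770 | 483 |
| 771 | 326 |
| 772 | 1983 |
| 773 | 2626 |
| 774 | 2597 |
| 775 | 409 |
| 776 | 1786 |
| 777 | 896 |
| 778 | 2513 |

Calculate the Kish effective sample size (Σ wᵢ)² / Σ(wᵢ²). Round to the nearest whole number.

Σ wᵢ = 483 + 326 + 1983 + 2626 + 2597 + 409 + 1786 + 896 + 2513 = 13619
Σ wᵢ² = 233289 + 106276 + 3932289 + 6895876 + 6744409 + 167281 + 3189796 + 802816 + 6315169 = 28387201
n_eff = 13619² / 28387201 = 185477161 / 28387201 = 6.5338305

7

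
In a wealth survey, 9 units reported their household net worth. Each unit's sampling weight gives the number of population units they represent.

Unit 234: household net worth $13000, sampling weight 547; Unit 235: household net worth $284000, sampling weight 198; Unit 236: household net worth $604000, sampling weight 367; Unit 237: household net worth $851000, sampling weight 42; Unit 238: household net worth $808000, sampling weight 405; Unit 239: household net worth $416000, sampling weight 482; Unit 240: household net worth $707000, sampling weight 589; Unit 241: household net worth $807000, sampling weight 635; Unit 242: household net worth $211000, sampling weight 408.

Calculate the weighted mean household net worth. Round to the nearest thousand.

Weighted sum = 13000×547 + 284000×198 + 604000×367 + 851000×42 + 808000×405 + 416000×482 + 707000×589 + 807000×635 + 211000×408
  = 1863461000
Sum of weights = 547 + 198 + 367 + 42 + 405 + 482 + 589 + 635 + 408 = 3673
Weighted mean = 1863461000 / 3673 = 507340.32

507000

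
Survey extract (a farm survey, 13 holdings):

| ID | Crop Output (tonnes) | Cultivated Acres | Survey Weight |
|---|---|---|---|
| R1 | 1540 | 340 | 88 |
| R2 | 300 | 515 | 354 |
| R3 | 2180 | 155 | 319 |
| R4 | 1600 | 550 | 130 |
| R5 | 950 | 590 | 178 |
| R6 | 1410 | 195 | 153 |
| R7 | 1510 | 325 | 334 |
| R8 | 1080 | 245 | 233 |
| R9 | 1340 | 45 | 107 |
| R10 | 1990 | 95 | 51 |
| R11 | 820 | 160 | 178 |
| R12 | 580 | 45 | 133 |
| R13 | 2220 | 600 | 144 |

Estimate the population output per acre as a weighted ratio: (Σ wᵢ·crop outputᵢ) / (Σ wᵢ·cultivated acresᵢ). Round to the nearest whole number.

Σ wᵢ·y = 3073600
Σ wᵢ·x = 764190
Ratio = 3073600 / 764190 = 4.0220364

4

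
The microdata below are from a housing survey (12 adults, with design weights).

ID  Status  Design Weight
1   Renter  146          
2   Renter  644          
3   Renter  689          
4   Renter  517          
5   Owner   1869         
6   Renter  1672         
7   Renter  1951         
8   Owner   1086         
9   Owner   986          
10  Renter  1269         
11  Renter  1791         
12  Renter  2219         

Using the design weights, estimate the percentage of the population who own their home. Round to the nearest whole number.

27

Sum of weights for 'Owner' = 1869 + 1086 + 986 = 3941
Total weight = 146 + 644 + 689 + 517 + 1869 + 1672 + 1951 + 1086 + 986 + 1269 + 1791 + 2219 = 14839
Weighted proportion = 3941 / 14839 = 0.26558393 → 26.558393%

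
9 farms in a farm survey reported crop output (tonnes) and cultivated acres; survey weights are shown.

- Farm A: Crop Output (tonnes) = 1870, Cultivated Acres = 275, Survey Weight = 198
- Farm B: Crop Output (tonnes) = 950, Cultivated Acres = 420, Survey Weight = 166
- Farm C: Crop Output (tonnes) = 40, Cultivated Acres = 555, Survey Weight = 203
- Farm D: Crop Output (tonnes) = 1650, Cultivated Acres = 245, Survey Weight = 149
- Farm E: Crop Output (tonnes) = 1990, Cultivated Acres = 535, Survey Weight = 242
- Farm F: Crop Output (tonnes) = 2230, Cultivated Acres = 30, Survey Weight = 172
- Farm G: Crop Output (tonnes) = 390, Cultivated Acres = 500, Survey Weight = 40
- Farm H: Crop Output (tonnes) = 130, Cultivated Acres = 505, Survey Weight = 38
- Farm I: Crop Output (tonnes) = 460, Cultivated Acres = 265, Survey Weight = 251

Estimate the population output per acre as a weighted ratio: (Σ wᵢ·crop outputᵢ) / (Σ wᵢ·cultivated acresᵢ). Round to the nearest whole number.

3

Σ wᵢ·y = 1870×198 + 950×166 + 40×203 + 1650×149 + 1990×242 + 2230×172 + 390×40 + 130×38 + 460×251
  = 370260 + 157700 + 8120 + 245850 + 481580 + 383560 + 15600 + 4940 + 115460 = 1783070
Σ wᵢ·x = 275×198 + 420×166 + 555×203 + 245×149 + 535×242 + 30×172 + 500×40 + 505×38 + 265×251
  = 54450 + 69720 + 112665 + 36505 + 129470 + 5160 + 20000 + 19190 + 66515 = 513675
Ratio = 1783070 / 513675 = 3.4712026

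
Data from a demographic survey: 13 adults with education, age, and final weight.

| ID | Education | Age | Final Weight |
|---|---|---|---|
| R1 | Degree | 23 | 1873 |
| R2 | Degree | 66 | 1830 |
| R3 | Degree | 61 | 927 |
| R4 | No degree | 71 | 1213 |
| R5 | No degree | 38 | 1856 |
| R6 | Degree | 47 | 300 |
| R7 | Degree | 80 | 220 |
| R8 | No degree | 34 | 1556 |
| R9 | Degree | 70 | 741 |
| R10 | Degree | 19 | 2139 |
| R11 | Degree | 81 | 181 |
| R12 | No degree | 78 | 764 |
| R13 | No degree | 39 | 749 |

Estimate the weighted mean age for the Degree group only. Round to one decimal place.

Degree rows: R1, R2, R3, R6, R7, R9, R10, R11
Weighted sum = 23×1873 + 66×1830 + 61×927 + 47×300 + 80×220 + 70×741 + 19×2139 + 81×181
  = 43079 + 120780 + 56547 + 14100 + 17600 + 51870 + 40641 + 14661 = 359278
Sum of weights = 1873 + 1830 + 927 + 300 + 220 + 741 + 2139 + 181 = 8211
Weighted mean = 359278 / 8211 = 43.755694

43.8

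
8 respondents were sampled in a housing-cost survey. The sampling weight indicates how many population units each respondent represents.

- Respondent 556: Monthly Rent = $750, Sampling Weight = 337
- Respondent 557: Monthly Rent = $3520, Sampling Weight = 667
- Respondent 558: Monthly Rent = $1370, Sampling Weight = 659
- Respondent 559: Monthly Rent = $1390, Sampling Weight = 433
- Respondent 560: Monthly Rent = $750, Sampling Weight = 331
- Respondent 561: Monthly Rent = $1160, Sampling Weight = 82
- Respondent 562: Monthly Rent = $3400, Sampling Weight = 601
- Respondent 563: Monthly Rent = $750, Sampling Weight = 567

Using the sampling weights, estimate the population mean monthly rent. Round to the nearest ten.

1880

Weighted sum = 750×337 + 3520×667 + 1370×659 + 1390×433 + 750×331 + 1160×82 + 3400×601 + 750×567
  = 252750 + 2347840 + 902830 + 601870 + 248250 + 95120 + 2043400 + 425250 = 6917310
Sum of weights = 337 + 667 + 659 + 433 + 331 + 82 + 601 + 567 = 3677
Weighted mean = 6917310 / 3677 = 1881.2374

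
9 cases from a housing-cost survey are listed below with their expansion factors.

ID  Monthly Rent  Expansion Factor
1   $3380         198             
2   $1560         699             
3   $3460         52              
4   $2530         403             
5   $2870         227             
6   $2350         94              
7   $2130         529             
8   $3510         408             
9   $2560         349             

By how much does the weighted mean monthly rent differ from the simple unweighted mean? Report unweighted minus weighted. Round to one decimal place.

Unweighted sum = 3380 + 1560 + 3460 + 2530 + 2870 + 2350 + 2130 + 3510 + 2560 = 24350
Unweighted mean = 24350 / 9 = 2705.5556
Weighted sum = 3380×198 + 1560×699 + 3460×52 + 2530×403 + 2870×227 + 2350×94 + 2130×529 + 3510×408 + 2560×349
  = 7283870
Sum of weights = 198 + 699 + 52 + 403 + 227 + 94 + 529 + 408 + 349 = 2959
Weighted mean = 7283870 / 2959 = 2461.5985
Difference (unweighted minus weighted) = 243.95704

244.0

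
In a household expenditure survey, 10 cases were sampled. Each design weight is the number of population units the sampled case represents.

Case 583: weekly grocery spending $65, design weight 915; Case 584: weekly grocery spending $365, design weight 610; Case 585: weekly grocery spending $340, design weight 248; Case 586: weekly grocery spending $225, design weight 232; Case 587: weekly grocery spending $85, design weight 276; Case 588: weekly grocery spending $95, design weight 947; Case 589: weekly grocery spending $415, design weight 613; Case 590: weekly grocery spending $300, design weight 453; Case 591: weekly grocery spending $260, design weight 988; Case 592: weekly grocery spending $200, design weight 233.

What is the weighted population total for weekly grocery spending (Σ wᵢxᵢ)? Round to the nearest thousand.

1226000

Weighted total = 65×915 + 365×610 + 340×248 + 225×232 + 85×276 + 95×947 + 415×613 + 300×453 + 260×988 + 200×233
  = 59475 + 222650 + 84320 + 52200 + 23460 + 89965 + 254395 + 135900 + 256880 + 46600 = 1225845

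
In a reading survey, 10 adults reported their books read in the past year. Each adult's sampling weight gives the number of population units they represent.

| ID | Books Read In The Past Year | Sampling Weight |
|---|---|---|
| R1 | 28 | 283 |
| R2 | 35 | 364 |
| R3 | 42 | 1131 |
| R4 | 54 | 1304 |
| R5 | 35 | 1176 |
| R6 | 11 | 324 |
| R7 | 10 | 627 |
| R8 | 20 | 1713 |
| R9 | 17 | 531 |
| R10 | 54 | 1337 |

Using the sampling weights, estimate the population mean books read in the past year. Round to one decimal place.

34.7

Weighted sum = 28×283 + 35×364 + 42×1131 + 54×1304 + 35×1176 + 11×324 + 10×627 + 20×1713 + 17×531 + 54×1337
  = 7924 + 12740 + 47502 + 70416 + 41160 + 3564 + 6270 + 34260 + 9027 + 72198 = 305061
Sum of weights = 283 + 364 + 1131 + 1304 + 1176 + 324 + 627 + 1713 + 531 + 1337 = 8790
Weighted mean = 305061 / 8790 = 34.705461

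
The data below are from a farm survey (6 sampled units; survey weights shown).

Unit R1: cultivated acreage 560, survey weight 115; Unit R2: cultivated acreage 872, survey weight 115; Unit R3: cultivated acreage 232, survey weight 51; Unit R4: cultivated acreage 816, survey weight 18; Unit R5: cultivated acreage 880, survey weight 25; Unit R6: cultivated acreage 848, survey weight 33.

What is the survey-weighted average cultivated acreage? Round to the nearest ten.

Weighted sum = 560×115 + 872×115 + 232×51 + 816×18 + 880×25 + 848×33
  = 64400 + 100280 + 11832 + 14688 + 22000 + 27984 = 241184
Sum of weights = 115 + 115 + 51 + 18 + 25 + 33 = 357
Weighted mean = 241184 / 357 = 675.58543

680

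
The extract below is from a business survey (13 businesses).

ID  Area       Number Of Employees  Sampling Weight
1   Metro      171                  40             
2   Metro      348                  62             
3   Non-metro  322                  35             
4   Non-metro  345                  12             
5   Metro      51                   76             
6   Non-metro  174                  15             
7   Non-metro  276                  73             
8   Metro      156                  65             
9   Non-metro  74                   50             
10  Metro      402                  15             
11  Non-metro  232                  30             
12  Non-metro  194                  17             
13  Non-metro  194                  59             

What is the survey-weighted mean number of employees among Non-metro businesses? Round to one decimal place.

Non-metro rows: 3, 4, 6, 7, 9, 11, 12, 13
Weighted sum = 322×35 + 345×12 + 174×15 + 276×73 + 74×50 + 232×30 + 194×17 + 194×59
  = 11270 + 4140 + 2610 + 20148 + 3700 + 6960 + 3298 + 11446 = 63572
Sum of weights = 291
Weighted mean = 63572 / 291 = 218.46048

218.5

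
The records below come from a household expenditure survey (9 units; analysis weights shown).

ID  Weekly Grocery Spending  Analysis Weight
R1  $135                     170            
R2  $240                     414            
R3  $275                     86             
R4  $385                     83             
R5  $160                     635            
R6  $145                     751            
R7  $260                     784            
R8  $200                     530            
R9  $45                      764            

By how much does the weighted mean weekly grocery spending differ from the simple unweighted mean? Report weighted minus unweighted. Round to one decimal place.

-31.3

Unweighted sum = 135 + 240 + 275 + 385 + 160 + 145 + 260 + 200 + 45 = 1845
Unweighted mean = 1845 / 9 = 205
Weighted sum = 135×170 + 240×414 + 275×86 + 385×83 + 160×635 + 145×751 + 260×784 + 200×530 + 45×764
  = 22950 + 99360 + 23650 + 31955 + 101600 + 108895 + 203840 + 106000 + 34380 = 732630
Sum of weights = 170 + 414 + 86 + 83 + 635 + 751 + 784 + 530 + 764 = 4217
Weighted mean = 732630 / 4217 = 173.73251
Difference (weighted minus unweighted) = -31.267489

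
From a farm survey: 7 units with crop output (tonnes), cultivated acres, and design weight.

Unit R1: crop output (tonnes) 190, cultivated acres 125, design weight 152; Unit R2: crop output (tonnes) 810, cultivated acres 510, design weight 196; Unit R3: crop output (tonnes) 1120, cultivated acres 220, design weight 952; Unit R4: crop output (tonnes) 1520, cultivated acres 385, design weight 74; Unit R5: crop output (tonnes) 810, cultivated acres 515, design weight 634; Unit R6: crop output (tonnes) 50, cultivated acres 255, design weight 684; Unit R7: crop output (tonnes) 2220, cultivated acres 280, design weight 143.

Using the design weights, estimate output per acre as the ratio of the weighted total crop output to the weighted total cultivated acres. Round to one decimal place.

Σ wᵢ·y = 190×152 + 810×196 + 1120×952 + 1520×74 + 810×634 + 50×684 + 2220×143
  = 2231560
Σ wᵢ·x = 897860
Ratio = 2231560 / 897860 = 2.4854209

2.5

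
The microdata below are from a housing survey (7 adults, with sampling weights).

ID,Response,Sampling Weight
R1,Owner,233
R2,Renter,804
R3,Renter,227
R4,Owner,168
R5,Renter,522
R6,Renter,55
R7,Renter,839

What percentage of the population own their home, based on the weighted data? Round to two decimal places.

14.08

Sum of weights for 'Owner' = 233 + 168 = 401
Total weight = 233 + 804 + 227 + 168 + 522 + 55 + 839 = 2848
Weighted proportion = 401 / 2848 = 0.14080056 → 14.080056%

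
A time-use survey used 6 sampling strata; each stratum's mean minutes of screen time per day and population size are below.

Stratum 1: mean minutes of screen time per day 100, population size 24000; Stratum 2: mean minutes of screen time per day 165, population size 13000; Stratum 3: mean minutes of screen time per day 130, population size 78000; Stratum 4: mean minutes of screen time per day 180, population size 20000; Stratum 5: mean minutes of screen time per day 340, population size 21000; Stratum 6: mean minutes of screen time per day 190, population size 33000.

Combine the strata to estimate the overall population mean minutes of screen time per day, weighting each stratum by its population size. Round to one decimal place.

Σ Nₕ·x̄ₕ = 31695000
Σ Nₕ = 24000 + 13000 + 78000 + 20000 + 21000 + 33000 = 189000
Overall mean = 31695000 / 189000 = 167.69841

167.7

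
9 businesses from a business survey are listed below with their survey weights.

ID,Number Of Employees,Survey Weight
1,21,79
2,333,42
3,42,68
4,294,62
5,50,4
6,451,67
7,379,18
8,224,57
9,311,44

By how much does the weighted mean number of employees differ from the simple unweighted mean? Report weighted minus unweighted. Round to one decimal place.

-6.2

Unweighted sum = 21 + 333 + 42 + 294 + 50 + 451 + 379 + 224 + 311 = 2105
Unweighted mean = 2105 / 9 = 233.88889
Weighted sum = 21×79 + 333×42 + 42×68 + 294×62 + 50×4 + 451×67 + 379×18 + 224×57 + 311×44
  = 1659 + 13986 + 2856 + 18228 + 200 + 30217 + 6822 + 12768 + 13684 = 100420
Sum of weights = 79 + 42 + 68 + 62 + 4 + 67 + 18 + 57 + 44 = 441
Weighted mean = 100420 / 441 = 227.70975
Difference (weighted minus unweighted) = -6.1791383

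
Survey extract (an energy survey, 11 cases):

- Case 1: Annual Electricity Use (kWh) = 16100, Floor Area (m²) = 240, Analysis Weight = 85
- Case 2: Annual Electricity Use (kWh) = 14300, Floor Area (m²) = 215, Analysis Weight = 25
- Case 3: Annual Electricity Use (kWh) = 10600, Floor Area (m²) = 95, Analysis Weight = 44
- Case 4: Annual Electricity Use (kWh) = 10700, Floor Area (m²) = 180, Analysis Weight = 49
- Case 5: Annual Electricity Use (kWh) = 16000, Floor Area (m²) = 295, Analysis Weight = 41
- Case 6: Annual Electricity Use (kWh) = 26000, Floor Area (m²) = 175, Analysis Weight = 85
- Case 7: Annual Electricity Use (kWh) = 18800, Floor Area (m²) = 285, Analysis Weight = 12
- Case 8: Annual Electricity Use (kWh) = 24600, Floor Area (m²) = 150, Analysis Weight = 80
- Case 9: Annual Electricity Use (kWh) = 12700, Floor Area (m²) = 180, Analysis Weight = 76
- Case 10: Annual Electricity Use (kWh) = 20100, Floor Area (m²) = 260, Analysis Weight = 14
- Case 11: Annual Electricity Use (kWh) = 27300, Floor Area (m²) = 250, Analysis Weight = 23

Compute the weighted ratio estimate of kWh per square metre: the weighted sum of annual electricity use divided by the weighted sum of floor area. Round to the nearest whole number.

Σ wᵢ·y = 16100×85 + 14300×25 + 10600×44 + 10700×49 + 16000×41 + 26000×85 + 18800×12 + 24600×80 + 12700×76 + 20100×14 + 27300×23
  = 9650800
Σ wᵢ·x = 240×85 + 215×25 + 95×44 + 180×49 + 295×41 + 175×85 + 285×12 + 150×80 + 180×76 + 260×14 + 250×23
  = 20400 + 5375 + 4180 + 8820 + 12095 + 14875 + 3420 + 12000 + 13680 + 3640 + 5750 = 104235
Ratio = 9650800 / 104235 = 92.586943

93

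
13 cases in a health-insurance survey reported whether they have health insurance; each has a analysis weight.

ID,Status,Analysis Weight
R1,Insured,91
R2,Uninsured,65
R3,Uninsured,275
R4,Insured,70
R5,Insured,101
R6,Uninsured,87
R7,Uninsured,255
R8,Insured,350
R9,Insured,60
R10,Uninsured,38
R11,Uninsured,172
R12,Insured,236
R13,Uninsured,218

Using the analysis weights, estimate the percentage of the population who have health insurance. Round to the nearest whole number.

Sum of weights for 'Insured' = 91 + 70 + 101 + 350 + 60 + 236 = 908
Total weight = 2018
Weighted proportion = 908 / 2018 = 0.44995045 → 44.995045%

45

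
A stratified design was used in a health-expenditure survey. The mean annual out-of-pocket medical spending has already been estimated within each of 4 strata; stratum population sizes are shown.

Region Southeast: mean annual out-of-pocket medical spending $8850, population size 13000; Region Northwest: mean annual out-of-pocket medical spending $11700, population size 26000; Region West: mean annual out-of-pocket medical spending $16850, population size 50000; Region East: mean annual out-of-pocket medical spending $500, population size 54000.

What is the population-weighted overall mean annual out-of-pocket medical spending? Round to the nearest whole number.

9012

Σ Nₕ·x̄ₕ = 8850×13000 + 11700×26000 + 16850×50000 + 500×54000
  = 1288750000
Σ Nₕ = 13000 + 26000 + 50000 + 54000 = 143000
Overall mean = 1288750000 / 143000 = 9012.2378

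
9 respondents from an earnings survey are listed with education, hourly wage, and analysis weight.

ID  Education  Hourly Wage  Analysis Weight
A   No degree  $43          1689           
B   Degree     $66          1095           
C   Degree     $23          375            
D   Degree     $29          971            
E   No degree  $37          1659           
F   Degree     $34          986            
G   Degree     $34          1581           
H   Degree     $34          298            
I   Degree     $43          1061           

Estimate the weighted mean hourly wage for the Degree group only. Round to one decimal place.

39.6

Degree rows: B, C, D, F, G, H, I
Weighted sum = 66×1095 + 23×375 + 29×971 + 34×986 + 34×1581 + 34×298 + 43×1061
  = 252087
Sum of weights = 1095 + 375 + 971 + 986 + 1581 + 298 + 1061 = 6367
Weighted mean = 252087 / 6367 = 39.592744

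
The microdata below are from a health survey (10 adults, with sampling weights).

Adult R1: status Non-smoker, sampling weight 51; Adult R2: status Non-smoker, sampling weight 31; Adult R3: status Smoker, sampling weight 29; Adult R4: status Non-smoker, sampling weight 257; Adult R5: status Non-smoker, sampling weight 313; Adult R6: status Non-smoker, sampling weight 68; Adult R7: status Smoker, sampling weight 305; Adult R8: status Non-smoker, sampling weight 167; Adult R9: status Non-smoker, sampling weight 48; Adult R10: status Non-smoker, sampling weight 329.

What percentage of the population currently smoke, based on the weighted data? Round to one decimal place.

Sum of weights for 'Smoker' = 29 + 305 = 334
Total weight = 51 + 31 + 29 + 257 + 313 + 68 + 305 + 167 + 48 + 329 = 1598
Weighted proportion = 334 / 1598 = 0.20901126 → 20.901126%

20.9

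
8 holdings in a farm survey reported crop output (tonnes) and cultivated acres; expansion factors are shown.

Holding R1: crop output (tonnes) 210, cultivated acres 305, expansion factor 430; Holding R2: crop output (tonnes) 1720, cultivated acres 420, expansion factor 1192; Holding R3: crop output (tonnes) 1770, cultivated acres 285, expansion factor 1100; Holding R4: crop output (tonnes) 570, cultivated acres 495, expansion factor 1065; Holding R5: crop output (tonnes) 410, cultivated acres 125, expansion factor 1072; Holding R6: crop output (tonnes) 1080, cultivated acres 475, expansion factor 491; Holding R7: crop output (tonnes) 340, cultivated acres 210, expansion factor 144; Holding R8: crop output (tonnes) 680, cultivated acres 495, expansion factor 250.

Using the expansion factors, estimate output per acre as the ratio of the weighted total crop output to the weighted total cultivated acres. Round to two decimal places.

2.95

Σ wᵢ·y = 210×430 + 1720×1192 + 1770×1100 + 570×1065 + 410×1072 + 1080×491 + 340×144 + 680×250
  = 5883350
Σ wᵢ·x = 305×430 + 420×1192 + 285×1100 + 495×1065 + 125×1072 + 475×491 + 210×144 + 495×250
  = 131150 + 500640 + 313500 + 527175 + 134000 + 233225 + 30240 + 123750 = 1993680
Ratio = 5883350 / 1993680 = 2.9510002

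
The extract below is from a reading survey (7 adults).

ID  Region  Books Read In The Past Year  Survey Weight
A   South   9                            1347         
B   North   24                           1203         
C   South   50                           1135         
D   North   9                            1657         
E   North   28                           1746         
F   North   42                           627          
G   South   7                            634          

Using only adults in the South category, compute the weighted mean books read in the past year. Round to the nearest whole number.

24

South rows: A, C, G
Weighted sum = 73311
Sum of weights = 3116
Weighted mean = 73311 / 3116 = 23.527279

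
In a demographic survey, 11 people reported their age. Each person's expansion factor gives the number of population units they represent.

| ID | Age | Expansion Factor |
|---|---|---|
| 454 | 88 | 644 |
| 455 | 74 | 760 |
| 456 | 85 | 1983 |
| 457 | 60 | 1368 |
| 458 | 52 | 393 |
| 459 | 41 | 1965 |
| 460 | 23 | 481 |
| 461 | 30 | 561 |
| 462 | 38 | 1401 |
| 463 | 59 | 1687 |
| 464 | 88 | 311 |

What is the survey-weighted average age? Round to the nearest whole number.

58

Weighted sum = 88×644 + 74×760 + 85×1983 + 60×1368 + 52×393 + 41×1965 + 23×481 + 30×561 + 38×1401 + 59×1687 + 88×311
  = 56672 + 56240 + 168555 + 82080 + 20436 + 80565 + 11063 + 16830 + 53238 + 99533 + 27368 = 672580
Sum of weights = 644 + 760 + 1983 + 1368 + 393 + 1965 + 481 + 561 + 1401 + 1687 + 311 = 11554
Weighted mean = 672580 / 11554 = 58.211875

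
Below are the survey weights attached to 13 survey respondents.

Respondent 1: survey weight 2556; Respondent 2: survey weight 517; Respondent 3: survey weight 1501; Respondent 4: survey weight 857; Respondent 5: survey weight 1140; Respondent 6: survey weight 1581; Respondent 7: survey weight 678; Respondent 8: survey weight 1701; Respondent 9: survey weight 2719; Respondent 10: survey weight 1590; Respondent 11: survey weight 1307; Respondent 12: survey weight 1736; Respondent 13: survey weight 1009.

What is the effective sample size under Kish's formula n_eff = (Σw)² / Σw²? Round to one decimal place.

Σ wᵢ = 18892
Σ wᵢ² = 32601208
n_eff = 18892² / 32601208 = 356907664 / 32601208 = 10.947682

10.9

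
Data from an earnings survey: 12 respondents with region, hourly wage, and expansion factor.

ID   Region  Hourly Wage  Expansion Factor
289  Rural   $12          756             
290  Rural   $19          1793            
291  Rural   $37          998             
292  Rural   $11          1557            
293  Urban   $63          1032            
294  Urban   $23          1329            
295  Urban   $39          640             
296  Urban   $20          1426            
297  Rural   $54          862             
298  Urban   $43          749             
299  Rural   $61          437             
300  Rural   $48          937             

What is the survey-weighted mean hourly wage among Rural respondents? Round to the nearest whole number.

Rural rows: 289, 290, 291, 292, 297, 299, 300
Weighted sum = 12×756 + 19×1793 + 37×998 + 11×1557 + 54×862 + 61×437 + 48×937
  = 215373
Sum of weights = 756 + 1793 + 998 + 1557 + 862 + 437 + 937 = 7340
Weighted mean = 215373 / 7340 = 29.342371

29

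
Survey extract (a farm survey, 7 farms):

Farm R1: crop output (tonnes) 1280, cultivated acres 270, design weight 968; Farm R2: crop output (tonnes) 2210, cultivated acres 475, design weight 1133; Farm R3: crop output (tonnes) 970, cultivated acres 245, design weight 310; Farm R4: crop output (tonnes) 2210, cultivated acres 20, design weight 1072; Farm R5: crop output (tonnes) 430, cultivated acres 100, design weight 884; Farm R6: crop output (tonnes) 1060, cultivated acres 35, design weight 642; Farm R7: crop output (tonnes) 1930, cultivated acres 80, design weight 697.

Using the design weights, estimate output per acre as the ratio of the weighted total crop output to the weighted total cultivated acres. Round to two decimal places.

8.29

Σ wᵢ·y = 1280×968 + 2210×1133 + 970×310 + 2210×1072 + 430×884 + 1060×642 + 1930×697
  = 8818640
Σ wᵢ·x = 270×968 + 475×1133 + 245×310 + 20×1072 + 100×884 + 35×642 + 80×697
  = 1063555
Ratio = 8818640 / 1063555 = 8.2916633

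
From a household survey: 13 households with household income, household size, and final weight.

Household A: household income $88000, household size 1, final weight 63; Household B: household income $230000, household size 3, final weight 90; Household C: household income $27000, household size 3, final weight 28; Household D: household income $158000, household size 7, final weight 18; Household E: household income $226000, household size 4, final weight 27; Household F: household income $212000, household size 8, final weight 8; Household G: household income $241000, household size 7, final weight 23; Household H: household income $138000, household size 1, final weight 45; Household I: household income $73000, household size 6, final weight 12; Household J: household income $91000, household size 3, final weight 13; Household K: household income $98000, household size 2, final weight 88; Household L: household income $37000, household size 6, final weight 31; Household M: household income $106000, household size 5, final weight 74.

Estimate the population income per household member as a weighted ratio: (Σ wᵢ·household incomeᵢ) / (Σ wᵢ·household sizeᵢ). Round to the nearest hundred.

39200

Σ wᵢ·y = 69069000
Σ wᵢ·x = 1764
Ratio = 69069000 / 1764 = 39154.762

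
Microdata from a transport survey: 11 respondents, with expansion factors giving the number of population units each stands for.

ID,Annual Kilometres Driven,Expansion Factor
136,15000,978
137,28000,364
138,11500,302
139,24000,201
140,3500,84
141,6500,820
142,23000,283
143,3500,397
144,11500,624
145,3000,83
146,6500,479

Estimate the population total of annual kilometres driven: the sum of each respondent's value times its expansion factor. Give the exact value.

Weighted total = 57220000

57220000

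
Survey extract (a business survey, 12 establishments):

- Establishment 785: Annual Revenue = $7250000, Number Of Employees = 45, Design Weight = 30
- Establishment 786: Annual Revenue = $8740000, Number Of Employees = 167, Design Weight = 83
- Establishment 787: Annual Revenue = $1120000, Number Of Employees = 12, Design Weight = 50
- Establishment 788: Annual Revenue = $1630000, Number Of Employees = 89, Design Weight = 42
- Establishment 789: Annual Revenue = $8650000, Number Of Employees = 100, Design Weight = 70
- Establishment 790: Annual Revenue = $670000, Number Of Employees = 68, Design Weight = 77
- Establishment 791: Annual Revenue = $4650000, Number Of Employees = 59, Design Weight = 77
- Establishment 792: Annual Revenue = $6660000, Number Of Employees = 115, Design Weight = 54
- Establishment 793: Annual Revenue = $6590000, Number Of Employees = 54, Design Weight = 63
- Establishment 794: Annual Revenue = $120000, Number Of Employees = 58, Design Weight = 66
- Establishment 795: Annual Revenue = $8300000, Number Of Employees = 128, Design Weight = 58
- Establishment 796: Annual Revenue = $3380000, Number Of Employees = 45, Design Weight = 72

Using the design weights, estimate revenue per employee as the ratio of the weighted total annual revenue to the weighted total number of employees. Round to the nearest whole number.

59406

Σ wᵢ·y = 3590010000
Σ wᵢ·x = 60432
Ratio = 3590010000 / 60432 = 59405.778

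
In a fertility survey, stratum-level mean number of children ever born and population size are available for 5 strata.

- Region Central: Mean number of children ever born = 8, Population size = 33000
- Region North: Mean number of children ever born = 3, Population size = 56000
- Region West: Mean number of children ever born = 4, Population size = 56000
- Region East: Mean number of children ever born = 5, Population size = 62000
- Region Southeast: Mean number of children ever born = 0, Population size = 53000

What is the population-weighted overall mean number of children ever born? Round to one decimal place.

Σ Nₕ·x̄ₕ = 8×33000 + 3×56000 + 4×56000 + 5×62000 + 0×53000
  = 264000 + 168000 + 224000 + 310000 + 0 = 966000
Σ Nₕ = 33000 + 56000 + 56000 + 62000 + 53000 = 260000
Overall mean = 966000 / 260000 = 3.7153846

3.7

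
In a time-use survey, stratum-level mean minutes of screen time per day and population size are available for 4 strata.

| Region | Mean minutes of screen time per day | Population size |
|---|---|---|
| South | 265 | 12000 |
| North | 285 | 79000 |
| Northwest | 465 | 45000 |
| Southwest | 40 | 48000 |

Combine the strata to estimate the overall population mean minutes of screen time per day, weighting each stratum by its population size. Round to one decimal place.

263.8

Σ Nₕ·x̄ₕ = 265×12000 + 285×79000 + 465×45000 + 40×48000
  = 3180000 + 22515000 + 20925000 + 1920000 = 48540000
Σ Nₕ = 184000
Overall mean = 48540000 / 184000 = 263.80435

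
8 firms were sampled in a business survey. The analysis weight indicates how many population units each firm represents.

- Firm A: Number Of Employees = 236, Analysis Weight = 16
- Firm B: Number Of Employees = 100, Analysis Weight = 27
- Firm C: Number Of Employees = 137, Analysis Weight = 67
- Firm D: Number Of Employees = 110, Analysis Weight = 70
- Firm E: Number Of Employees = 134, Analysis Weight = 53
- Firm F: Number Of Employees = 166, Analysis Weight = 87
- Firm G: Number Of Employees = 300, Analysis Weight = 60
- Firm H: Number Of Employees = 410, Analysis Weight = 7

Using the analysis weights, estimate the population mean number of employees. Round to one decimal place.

Weighted sum = 236×16 + 100×27 + 137×67 + 110×70 + 134×53 + 166×87 + 300×60 + 410×7
  = 65769
Sum of weights = 16 + 27 + 67 + 70 + 53 + 87 + 60 + 7 = 387
Weighted mean = 65769 / 387 = 169.94574

169.9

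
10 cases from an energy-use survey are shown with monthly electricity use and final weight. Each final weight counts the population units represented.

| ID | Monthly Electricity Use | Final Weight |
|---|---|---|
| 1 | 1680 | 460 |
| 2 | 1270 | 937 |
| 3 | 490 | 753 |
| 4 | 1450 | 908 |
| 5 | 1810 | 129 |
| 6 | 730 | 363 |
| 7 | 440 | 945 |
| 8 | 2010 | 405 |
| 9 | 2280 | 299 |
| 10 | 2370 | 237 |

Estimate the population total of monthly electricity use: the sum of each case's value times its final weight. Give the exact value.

6620100

Weighted total = 1680×460 + 1270×937 + 490×753 + 1450×908 + 1810×129 + 730×363 + 440×945 + 2010×405 + 2280×299 + 2370×237
  = 772800 + 1189990 + 368970 + 1316600 + 233490 + 264990 + 415800 + 814050 + 681720 + 561690 = 6620100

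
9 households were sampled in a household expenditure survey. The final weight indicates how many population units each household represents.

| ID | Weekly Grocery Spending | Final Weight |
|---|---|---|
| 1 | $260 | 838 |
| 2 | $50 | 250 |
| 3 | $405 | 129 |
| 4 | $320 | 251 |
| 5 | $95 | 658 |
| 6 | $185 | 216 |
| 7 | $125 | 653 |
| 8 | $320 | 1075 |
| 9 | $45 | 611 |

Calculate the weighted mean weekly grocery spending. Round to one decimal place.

Weighted sum = 260×838 + 50×250 + 405×129 + 320×251 + 95×658 + 185×216 + 125×653 + 320×1075 + 45×611
  = 918535
Sum of weights = 838 + 250 + 129 + 251 + 658 + 216 + 653 + 1075 + 611 = 4681
Weighted mean = 918535 / 4681 = 196.22623

196.2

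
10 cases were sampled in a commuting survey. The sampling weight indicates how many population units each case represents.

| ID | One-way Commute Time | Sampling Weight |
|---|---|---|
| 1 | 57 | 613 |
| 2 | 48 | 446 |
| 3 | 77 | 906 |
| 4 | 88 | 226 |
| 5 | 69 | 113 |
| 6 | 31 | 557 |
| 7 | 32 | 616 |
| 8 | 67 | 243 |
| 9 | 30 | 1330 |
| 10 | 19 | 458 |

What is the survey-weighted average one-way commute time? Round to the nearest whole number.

Weighted sum = 57×613 + 48×446 + 77×906 + 88×226 + 69×113 + 31×557 + 32×616 + 67×243 + 30×1330 + 19×458
  = 255658
Sum of weights = 613 + 446 + 906 + 226 + 113 + 557 + 616 + 243 + 1330 + 458 = 5508
Weighted mean = 255658 / 5508 = 46.415759

46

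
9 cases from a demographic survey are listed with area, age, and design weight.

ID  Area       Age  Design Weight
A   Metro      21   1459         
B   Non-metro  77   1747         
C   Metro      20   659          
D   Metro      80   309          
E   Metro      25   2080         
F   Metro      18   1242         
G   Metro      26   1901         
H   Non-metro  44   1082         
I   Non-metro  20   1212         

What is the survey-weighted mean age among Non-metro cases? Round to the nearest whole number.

Non-metro rows: B, H, I
Weighted sum = 77×1747 + 44×1082 + 20×1212
  = 134519 + 47608 + 24240 = 206367
Sum of weights = 1747 + 1082 + 1212 = 4041
Weighted mean = 206367 / 4041 = 51.0683

51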